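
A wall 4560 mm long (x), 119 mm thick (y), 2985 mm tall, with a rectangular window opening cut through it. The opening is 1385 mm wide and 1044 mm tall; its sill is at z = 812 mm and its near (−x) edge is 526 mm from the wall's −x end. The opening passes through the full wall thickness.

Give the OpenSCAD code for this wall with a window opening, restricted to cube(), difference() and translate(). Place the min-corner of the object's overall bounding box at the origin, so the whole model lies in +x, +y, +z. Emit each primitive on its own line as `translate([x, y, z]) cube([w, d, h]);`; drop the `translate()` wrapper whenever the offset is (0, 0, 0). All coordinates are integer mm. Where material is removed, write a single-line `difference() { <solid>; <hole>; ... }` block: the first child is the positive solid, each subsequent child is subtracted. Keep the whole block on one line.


difference() { cube([4560, 119, 2985]); translate([526, 0, 812]) cube([1385, 119, 1044]); }


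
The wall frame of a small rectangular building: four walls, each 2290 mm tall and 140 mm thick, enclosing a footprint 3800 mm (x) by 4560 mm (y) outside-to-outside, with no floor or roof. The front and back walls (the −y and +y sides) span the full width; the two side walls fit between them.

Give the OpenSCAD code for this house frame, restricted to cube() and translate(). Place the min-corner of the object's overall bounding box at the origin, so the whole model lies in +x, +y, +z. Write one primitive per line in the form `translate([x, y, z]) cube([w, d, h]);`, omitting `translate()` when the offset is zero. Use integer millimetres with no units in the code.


cube([3800, 140, 2290]);
translate([0, 4420, 0]) cube([3800, 140, 2290]);
translate([0, 140, 0]) cube([140, 4280, 2290]);
translate([3660, 140, 0]) cube([140, 4280, 2290]);


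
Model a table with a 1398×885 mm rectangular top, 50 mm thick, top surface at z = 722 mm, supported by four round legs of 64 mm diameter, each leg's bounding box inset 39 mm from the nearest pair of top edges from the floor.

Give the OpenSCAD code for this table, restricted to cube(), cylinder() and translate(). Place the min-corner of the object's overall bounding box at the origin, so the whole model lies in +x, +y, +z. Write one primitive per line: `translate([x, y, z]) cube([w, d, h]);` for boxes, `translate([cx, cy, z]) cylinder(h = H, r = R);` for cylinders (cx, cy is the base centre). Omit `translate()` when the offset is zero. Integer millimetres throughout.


// leg_h = 722 - 50 = 672
translate([0, 0, 672]) cube([1398, 885, 50]);
translate([71, 71, 0]) cylinder(h = 672, r = 32);
translate([1327, 71, 0]) cylinder(h = 672, r = 32);
translate([71, 814, 0]) cylinder(h = 672, r = 32);
translate([1327, 814, 0]) cylinder(h = 672, r = 32);


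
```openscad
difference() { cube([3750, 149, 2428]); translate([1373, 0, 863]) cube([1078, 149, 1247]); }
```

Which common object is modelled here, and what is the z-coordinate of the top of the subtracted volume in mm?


A wall with a window opening. The window head height is 2110 mm.

A wall with a rectangular opening subtracted — a window. Sill at z = 863, opening 1247 mm tall, so the head is at 863 + 1247 = 2110 mm.


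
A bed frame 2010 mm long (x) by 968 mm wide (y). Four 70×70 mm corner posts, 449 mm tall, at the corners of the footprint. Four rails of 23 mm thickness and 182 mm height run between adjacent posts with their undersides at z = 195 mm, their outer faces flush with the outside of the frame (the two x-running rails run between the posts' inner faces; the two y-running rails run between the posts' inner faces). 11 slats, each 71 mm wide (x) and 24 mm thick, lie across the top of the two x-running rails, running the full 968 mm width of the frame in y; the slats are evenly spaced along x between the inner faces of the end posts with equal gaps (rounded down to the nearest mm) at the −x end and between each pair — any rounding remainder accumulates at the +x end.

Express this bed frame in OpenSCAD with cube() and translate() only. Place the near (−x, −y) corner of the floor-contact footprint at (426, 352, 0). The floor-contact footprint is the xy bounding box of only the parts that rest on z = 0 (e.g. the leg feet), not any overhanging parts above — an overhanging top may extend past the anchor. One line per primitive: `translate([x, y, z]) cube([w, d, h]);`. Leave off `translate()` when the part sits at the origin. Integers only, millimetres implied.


translate([426, 352, 0]) cube([70, 70, 449]);
translate([426, 1250, 0]) cube([70, 70, 449]);
translate([2366, 352, 0]) cube([70, 70, 449]);
translate([2366, 1250, 0]) cube([70, 70, 449]);
translate([496, 352, 195]) cube([1870, 23, 182]);
translate([496, 1297, 195]) cube([1870, 23, 182]);
translate([426, 422, 195]) cube([23, 828, 182]);
translate([2413, 422, 195]) cube([23, 828, 182]);
translate([586, 352, 377]) cube([71, 968, 24]);
translate([747, 352, 377]) cube([71, 968, 24]);
translate([908, 352, 377]) cube([71, 968, 24]);
translate([1069, 352, 377]) cube([71, 968, 24]);
translate([1230, 352, 377]) cube([71, 968, 24]);
translate([1391, 352, 377]) cube([71, 968, 24]);
translate([1552, 352, 377]) cube([71, 968, 24]);
translate([1713, 352, 377]) cube([71, 968, 24]);
translate([1874, 352, 377]) cube([71, 968, 24]);
translate([2035, 352, 377]) cube([71, 968, 24]);
translate([2196, 352, 377]) cube([71, 968, 24]);


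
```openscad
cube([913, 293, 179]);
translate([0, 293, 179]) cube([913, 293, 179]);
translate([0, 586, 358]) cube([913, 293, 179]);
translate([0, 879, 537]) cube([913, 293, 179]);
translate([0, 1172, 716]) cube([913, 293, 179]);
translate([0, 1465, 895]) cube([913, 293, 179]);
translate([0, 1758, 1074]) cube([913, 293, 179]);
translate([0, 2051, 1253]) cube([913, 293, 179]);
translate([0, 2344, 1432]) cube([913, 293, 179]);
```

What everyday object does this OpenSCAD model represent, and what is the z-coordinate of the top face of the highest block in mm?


A staircase. The total rise is 1611 mm.

9 identical blocks, each offset up and back from the previous — a staircase. Each step is 179 mm tall and there are 9 of them, so the total rise is 9 × 179 = 1611 mm.


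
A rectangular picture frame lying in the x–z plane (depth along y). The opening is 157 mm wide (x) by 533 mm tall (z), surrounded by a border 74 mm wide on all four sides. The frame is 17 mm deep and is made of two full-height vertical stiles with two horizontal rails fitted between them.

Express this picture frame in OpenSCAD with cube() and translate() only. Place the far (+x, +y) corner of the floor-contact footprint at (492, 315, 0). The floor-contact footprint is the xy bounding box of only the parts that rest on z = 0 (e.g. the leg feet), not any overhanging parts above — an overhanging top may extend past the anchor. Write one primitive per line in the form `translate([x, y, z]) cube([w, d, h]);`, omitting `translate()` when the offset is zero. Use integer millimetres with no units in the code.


translate([187, 298, 0]) cube([74, 17, 681]);
translate([418, 298, 0]) cube([74, 17, 681]);
translate([261, 298, 0]) cube([157, 17, 74]);
translate([261, 298, 607]) cube([157, 17, 74]);


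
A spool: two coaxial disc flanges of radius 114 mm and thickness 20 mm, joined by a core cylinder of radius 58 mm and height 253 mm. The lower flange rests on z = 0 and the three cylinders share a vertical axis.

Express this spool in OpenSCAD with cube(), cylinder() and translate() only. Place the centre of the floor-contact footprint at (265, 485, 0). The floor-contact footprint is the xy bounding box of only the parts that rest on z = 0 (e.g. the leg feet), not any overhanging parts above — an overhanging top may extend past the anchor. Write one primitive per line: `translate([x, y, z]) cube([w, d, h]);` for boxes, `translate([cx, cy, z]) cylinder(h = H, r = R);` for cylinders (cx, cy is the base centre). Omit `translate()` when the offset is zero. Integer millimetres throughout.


translate([265, 485, 0]) cylinder(h = 20, r = 114);
translate([265, 485, 20]) cylinder(h = 253, r = 58);
translate([265, 485, 273]) cylinder(h = 20, r = 114);


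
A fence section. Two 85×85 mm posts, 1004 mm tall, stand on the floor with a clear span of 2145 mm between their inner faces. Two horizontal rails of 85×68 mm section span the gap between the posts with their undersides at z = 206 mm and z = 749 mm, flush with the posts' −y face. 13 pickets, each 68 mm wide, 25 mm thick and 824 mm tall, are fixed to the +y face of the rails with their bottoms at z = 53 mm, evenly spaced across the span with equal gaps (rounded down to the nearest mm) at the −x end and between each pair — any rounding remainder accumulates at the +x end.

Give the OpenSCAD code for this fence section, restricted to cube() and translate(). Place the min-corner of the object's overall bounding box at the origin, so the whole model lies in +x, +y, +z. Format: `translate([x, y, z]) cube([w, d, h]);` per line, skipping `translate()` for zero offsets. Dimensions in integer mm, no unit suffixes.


cube([85, 85, 1004]);
translate([2230, 0, 0]) cube([85, 85, 1004]);
translate([85, 0, 206]) cube([2145, 85, 68]);
translate([85, 0, 749]) cube([2145, 85, 68]);
translate([175, 85, 53]) cube([68, 25, 824]);
translate([333, 85, 53]) cube([68, 25, 824]);
translate([491, 85, 53]) cube([68, 25, 824]);
translate([649, 85, 53]) cube([68, 25, 824]);
translate([807, 85, 53]) cube([68, 25, 824]);
translate([965, 85, 53]) cube([68, 25, 824]);
translate([1123, 85, 53]) cube([68, 25, 824]);
translate([1281, 85, 53]) cube([68, 25, 824]);
translate([1439, 85, 53]) cube([68, 25, 824]);
translate([1597, 85, 53]) cube([68, 25, 824]);
translate([1755, 85, 53]) cube([68, 25, 824]);
translate([1913, 85, 53]) cube([68, 25, 824]);
translate([2071, 85, 53]) cube([68, 25, 824]);


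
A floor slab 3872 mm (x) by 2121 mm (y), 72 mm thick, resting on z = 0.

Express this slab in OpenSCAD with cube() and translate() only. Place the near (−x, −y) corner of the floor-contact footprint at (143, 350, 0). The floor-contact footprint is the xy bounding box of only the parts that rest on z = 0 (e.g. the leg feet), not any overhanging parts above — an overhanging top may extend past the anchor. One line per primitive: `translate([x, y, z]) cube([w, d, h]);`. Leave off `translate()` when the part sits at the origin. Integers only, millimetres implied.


translate([143, 350, 0]) cube([3872, 2121, 72]);


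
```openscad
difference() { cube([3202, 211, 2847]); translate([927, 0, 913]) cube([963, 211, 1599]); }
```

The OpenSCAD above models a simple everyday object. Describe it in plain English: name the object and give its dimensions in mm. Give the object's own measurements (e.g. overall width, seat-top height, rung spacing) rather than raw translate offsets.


A wall 3202 mm long (x), 211 mm thick (y), 2847 mm tall, with a rectangular window opening cut through it. The opening is 963 mm wide and 1599 mm tall; its sill is at z = 913 mm and its near (−x) edge is 927 mm from the wall's −x end. The opening passes through the full wall thickness.


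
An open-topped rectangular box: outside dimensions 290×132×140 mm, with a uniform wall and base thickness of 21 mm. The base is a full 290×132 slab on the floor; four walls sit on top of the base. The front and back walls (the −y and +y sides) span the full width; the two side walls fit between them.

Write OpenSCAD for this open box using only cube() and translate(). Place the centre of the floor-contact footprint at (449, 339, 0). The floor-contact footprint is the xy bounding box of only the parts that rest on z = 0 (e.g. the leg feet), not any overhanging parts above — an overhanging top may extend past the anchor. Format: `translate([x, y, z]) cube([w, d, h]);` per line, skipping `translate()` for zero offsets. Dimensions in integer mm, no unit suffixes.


translate([304, 273, 0]) cube([290, 132, 21]);
translate([304, 273, 21]) cube([290, 21, 119]);
translate([304, 384, 21]) cube([290, 21, 119]);
translate([304, 294, 21]) cube([21, 90, 119]);
translate([573, 294, 21]) cube([21, 90, 119]);


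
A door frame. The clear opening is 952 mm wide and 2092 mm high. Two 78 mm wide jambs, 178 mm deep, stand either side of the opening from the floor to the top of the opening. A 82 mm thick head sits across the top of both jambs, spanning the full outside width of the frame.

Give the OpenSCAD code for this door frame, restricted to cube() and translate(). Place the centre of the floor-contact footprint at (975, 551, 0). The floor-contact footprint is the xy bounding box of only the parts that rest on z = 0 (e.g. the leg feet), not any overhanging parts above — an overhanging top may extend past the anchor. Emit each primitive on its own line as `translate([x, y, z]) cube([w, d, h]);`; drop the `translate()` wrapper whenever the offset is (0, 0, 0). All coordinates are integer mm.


translate([421, 462, 0]) cube([78, 178, 2092]);
translate([1451, 462, 0]) cube([78, 178, 2092]);
translate([421, 462, 2092]) cube([1108, 178, 82]);


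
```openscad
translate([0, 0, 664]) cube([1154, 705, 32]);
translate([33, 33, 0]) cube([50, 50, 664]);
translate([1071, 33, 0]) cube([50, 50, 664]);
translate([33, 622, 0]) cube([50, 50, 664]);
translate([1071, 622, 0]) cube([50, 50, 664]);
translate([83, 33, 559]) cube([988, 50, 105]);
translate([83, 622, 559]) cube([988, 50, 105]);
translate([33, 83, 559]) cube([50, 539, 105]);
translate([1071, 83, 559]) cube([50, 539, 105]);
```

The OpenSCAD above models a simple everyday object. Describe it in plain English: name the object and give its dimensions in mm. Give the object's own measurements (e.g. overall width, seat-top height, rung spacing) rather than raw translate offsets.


A rectangular dining table. The top is 1154×705×32 mm with its upper surface at z = 696 mm. It stands on four 50×50 mm square legs, each inset 33 mm from the nearest pair of top edges, running from the floor to the underside of the top. Four apron rails, 50 mm thick and 105 mm tall, run between adjacent legs with their top edges flush with the underside of the top and their outer faces flush with the legs' outer faces.


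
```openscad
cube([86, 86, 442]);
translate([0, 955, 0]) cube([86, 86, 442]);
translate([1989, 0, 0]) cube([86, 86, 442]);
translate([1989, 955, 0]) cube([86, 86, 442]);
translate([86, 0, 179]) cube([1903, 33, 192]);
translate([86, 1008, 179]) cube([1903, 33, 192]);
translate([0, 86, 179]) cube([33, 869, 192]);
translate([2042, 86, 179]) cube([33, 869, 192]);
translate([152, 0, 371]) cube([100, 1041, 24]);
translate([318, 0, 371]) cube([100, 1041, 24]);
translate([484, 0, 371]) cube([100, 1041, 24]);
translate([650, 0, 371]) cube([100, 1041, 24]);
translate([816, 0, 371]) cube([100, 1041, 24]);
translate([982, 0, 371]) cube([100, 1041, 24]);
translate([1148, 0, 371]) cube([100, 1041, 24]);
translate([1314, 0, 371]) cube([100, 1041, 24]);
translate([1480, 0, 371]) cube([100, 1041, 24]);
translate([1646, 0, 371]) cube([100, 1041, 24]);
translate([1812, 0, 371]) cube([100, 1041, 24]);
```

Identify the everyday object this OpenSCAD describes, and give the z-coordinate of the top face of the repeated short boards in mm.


A bed frame. The slat-top height is 395 mm.

Four posts, four rails, and a row of slats — a bed frame. Slats sit on the rails at z = 179 + 192 = 371; with slat thickness 24, the top is 395 mm.


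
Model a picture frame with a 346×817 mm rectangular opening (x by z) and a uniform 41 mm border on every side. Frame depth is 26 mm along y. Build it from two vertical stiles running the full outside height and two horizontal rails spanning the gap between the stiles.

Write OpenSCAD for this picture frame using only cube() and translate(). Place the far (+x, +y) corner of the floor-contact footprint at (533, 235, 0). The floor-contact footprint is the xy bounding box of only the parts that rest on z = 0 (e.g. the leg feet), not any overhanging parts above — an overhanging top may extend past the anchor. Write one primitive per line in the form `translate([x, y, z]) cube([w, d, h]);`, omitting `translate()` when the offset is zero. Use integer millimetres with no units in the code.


translate([105, 209, 0]) cube([41, 26, 899]);
translate([492, 209, 0]) cube([41, 26, 899]);
translate([146, 209, 0]) cube([346, 26, 41]);
translate([146, 209, 858]) cube([346, 26, 41]);


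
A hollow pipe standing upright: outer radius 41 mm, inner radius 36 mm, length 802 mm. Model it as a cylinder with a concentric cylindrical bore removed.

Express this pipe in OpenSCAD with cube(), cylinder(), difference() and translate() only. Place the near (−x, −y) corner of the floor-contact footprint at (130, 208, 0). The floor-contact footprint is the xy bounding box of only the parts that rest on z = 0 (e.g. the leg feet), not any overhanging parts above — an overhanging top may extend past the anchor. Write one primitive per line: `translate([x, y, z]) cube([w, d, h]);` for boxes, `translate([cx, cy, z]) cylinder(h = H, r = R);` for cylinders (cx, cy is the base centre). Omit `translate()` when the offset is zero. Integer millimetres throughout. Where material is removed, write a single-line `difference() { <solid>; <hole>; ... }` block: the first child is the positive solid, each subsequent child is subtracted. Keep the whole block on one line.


difference() { translate([171, 249, 0]) cylinder(h = 802, r = 41); translate([171, 249, 0]) cylinder(h = 802, r = 36); }


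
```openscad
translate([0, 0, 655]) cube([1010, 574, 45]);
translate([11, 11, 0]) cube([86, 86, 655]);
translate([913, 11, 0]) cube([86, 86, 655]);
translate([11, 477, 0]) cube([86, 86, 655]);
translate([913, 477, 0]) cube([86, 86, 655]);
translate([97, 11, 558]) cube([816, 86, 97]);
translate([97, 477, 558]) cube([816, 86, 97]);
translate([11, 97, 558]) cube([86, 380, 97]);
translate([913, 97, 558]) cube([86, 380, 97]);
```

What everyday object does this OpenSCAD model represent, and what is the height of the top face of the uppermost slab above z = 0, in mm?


A table. The table height is 700 mm.

A 1010×574×45 slab sits at z = 655 on four 86 mm square posts — a table. The top surface is at 655 + 45 = 700 mm.


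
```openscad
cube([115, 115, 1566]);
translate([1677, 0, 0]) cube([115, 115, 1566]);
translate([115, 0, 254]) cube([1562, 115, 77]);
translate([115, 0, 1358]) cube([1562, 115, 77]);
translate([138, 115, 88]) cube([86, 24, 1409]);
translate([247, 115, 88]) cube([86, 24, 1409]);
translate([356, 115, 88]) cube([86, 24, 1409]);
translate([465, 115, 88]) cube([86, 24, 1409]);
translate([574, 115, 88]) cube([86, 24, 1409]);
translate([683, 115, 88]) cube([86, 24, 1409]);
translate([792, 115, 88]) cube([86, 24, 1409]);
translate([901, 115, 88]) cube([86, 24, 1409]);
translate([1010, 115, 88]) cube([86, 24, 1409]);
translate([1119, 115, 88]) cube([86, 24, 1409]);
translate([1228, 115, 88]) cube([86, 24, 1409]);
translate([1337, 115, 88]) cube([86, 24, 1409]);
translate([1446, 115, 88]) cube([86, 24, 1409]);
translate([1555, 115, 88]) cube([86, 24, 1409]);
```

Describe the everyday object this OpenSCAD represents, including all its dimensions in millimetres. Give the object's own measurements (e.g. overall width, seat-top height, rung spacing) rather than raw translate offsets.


A fence section. Two 115×115 mm posts, 1566 mm tall, stand on the floor with a clear span of 1562 mm between their inner faces. Two horizontal rails of 115×77 mm section span the gap between the posts with their undersides at z = 254 mm and z = 1358 mm, flush with the posts' −y face. 14 pickets, each 86 mm wide, 24 mm thick and 1409 mm tall, are fixed to the +y face of the rails with their bottoms at z = 88 mm, spaced across the span with a 23 mm gap after the −x post and between neighbouring pickets, with 36 mm left before the +x post.


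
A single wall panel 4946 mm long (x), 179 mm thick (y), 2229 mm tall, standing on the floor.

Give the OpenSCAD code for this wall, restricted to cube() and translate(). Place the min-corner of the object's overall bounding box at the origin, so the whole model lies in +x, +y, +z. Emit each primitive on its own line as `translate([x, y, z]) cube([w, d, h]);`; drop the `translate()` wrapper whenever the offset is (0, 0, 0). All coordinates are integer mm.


cube([4946, 179, 2229]);


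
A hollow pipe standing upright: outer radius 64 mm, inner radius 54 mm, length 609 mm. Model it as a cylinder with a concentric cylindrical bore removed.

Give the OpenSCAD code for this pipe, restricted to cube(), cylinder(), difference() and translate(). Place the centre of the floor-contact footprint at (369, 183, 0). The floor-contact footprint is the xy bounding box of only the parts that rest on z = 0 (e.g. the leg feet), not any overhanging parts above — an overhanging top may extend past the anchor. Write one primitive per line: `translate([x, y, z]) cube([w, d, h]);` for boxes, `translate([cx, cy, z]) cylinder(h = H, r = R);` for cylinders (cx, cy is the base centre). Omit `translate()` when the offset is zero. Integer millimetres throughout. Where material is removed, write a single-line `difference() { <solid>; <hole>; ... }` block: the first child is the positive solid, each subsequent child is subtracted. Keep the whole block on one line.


difference() { translate([369, 183, 0]) cylinder(h = 609, r = 64); translate([369, 183, 0]) cylinder(h = 609, r = 54); }


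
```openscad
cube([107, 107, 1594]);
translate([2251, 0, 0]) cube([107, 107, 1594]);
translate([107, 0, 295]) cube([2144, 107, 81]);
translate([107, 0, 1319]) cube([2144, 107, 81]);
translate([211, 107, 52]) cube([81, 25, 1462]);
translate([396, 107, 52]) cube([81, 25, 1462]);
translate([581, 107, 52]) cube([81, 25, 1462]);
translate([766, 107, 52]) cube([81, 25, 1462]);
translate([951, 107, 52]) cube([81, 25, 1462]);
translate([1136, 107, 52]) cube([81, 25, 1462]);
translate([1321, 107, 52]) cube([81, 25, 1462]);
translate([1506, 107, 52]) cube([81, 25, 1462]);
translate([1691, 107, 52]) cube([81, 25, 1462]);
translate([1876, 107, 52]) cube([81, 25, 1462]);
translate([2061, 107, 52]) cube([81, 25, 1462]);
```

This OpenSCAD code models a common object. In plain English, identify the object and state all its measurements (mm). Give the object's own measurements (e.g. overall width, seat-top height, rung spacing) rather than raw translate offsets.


A fence section. Two 107×107 mm posts, 1594 mm tall, stand on the floor with a clear span of 2144 mm between their inner faces. Two horizontal rails of 107×81 mm section span the gap between the posts with their undersides at z = 295 mm and z = 1319 mm, flush with the posts' −y face. 11 pickets, each 81 mm wide, 25 mm thick and 1462 mm tall, are fixed to the +y face of the rails with their bottoms at z = 52 mm, spaced across the span with a 104 mm gap after the −x post and between neighbouring pickets, with 109 mm left before the +x post.


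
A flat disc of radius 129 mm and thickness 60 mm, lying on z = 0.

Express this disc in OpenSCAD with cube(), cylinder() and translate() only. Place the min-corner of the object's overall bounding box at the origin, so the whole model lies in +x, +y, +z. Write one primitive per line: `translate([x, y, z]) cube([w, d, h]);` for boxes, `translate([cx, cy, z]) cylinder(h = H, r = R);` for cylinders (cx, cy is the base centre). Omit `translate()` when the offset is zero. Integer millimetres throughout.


translate([129, 129, 0]) cylinder(h = 60, r = 129);


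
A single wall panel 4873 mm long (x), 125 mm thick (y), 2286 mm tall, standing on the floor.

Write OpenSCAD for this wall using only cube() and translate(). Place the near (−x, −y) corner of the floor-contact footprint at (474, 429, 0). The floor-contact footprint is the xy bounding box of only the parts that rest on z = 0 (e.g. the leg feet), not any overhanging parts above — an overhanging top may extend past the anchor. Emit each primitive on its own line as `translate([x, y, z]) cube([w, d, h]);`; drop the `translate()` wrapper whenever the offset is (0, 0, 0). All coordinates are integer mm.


translate([474, 429, 0]) cube([4873, 125, 2286]);


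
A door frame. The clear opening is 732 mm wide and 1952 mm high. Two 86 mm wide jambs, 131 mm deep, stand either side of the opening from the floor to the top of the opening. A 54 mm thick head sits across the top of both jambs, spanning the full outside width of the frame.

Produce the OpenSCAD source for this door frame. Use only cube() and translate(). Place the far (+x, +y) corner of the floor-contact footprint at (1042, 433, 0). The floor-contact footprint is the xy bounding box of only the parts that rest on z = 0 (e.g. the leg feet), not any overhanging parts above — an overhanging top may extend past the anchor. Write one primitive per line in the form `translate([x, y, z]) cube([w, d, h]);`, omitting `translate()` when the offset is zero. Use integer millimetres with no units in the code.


translate([138, 302, 0]) cube([86, 131, 1952]);
translate([956, 302, 0]) cube([86, 131, 1952]);
translate([138, 302, 1952]) cube([904, 131, 54]);


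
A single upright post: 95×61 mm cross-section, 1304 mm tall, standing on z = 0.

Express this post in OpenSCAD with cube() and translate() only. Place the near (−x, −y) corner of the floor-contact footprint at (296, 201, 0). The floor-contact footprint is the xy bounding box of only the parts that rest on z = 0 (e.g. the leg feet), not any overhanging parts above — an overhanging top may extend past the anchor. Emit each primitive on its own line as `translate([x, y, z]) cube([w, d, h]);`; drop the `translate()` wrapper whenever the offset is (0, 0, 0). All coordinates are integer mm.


translate([296, 201, 0]) cube([95, 61, 1304]);


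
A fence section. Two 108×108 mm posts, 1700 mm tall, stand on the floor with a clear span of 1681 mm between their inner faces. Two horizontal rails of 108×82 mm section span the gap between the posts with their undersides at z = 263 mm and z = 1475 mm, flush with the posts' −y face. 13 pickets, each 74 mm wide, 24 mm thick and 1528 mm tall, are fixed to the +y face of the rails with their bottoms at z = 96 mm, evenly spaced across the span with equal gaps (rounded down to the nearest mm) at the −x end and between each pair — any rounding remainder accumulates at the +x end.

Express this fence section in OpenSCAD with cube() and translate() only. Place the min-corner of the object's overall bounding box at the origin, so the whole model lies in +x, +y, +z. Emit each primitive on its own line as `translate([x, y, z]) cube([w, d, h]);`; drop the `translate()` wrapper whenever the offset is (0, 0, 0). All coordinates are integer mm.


cube([108, 108, 1700]);
translate([1789, 0, 0]) cube([108, 108, 1700]);
translate([108, 0, 263]) cube([1681, 108, 82]);
translate([108, 0, 1475]) cube([1681, 108, 82]);
translate([159, 108, 96]) cube([74, 24, 1528]);
translate([284, 108, 96]) cube([74, 24, 1528]);
translate([409, 108, 96]) cube([74, 24, 1528]);
translate([534, 108, 96]) cube([74, 24, 1528]);
translate([659, 108, 96]) cube([74, 24, 1528]);
translate([784, 108, 96]) cube([74, 24, 1528]);
translate([909, 108, 96]) cube([74, 24, 1528]);
translate([1034, 108, 96]) cube([74, 24, 1528]);
translate([1159, 108, 96]) cube([74, 24, 1528]);
translate([1284, 108, 96]) cube([74, 24, 1528]);
translate([1409, 108, 96]) cube([74, 24, 1528]);
translate([1534, 108, 96]) cube([74, 24, 1528]);
translate([1659, 108, 96]) cube([74, 24, 1528]);


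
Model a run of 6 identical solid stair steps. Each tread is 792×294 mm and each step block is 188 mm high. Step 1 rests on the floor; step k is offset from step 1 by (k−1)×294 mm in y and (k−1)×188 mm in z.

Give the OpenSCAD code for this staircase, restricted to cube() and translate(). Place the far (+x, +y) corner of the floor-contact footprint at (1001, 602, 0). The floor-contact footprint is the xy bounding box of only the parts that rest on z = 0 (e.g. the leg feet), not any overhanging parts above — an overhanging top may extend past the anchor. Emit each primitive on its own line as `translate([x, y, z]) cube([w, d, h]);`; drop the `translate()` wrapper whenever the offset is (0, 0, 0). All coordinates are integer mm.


translate([209, 308, 0]) cube([792, 294, 188]);
translate([209, 602, 188]) cube([792, 294, 188]);
translate([209, 896, 376]) cube([792, 294, 188]);
translate([209, 1190, 564]) cube([792, 294, 188]);
translate([209, 1484, 752]) cube([792, 294, 188]);
translate([209, 1778, 940]) cube([792, 294, 188]);


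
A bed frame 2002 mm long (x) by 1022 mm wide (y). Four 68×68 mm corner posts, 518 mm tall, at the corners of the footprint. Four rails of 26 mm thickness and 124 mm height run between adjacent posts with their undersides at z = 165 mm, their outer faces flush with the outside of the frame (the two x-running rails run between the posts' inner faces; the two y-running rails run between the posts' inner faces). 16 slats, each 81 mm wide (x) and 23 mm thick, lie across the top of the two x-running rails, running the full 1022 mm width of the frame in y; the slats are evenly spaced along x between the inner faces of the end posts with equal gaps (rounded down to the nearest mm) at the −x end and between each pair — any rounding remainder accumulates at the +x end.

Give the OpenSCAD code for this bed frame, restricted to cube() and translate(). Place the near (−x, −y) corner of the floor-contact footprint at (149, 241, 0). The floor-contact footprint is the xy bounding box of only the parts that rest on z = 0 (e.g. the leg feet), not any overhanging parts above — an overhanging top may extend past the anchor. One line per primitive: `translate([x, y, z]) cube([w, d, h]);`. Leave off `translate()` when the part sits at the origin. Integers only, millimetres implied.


// slat z = rail_z + rail_h = 165 + 124 = 289
// slat gap = ⌊(1866 − 16·81) / 17⌋ = 33
translate([149, 241, 0]) cube([68, 68, 518]);
translate([149, 1195, 0]) cube([68, 68, 518]);
translate([2083, 241, 0]) cube([68, 68, 518]);
translate([2083, 1195, 0]) cube([68, 68, 518]);
translate([217, 241, 165]) cube([1866, 26, 124]);
translate([217, 1237, 165]) cube([1866, 26, 124]);
translate([149, 309, 165]) cube([26, 886, 124]);
translate([2125, 309, 165]) cube([26, 886, 124]);
translate([250, 241, 289]) cube([81, 1022, 23]);
translate([364, 241, 289]) cube([81, 1022, 23]);
translate([478, 241, 289]) cube([81, 1022, 23]);
translate([592, 241, 289]) cube([81, 1022, 23]);
translate([706, 241, 289]) cube([81, 1022, 23]);
translate([820, 241, 289]) cube([81, 1022, 23]);
translate([934, 241, 289]) cube([81, 1022, 23]);
translate([1048, 241, 289]) cube([81, 1022, 23]);
translate([1162, 241, 289]) cube([81, 1022, 23]);
translate([1276, 241, 289]) cube([81, 1022, 23]);
translate([1390, 241, 289]) cube([81, 1022, 23]);
translate([1504, 241, 289]) cube([81, 1022, 23]);
translate([1618, 241, 289]) cube([81, 1022, 23]);
translate([1732, 241, 289]) cube([81, 1022, 23]);
translate([1846, 241, 289]) cube([81, 1022, 23]);
translate([1960, 241, 289]) cube([81, 1022, 23]);


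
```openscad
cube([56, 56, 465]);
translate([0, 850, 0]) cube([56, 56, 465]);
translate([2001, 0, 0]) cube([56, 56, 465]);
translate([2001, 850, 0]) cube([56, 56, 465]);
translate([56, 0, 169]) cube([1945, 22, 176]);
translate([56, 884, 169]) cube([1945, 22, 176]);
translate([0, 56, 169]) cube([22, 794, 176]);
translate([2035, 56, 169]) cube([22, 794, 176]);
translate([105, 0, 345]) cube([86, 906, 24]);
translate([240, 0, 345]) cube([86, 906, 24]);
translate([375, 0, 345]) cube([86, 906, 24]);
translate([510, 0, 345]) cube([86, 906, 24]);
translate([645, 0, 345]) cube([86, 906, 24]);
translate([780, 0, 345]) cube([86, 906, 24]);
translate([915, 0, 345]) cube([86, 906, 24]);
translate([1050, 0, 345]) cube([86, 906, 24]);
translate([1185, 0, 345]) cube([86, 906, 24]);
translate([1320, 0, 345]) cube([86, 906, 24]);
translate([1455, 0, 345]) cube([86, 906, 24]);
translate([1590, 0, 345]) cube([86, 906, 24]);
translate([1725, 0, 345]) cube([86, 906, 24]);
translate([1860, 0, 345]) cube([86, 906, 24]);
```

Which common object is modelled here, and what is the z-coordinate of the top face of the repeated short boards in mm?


A bed frame. The slat-top height is 369 mm.

Four posts, four rails, and a row of slats — a bed frame. Slats sit on the rails at z = 169 + 176 = 345; with slat thickness 24, the top is 369 mm.


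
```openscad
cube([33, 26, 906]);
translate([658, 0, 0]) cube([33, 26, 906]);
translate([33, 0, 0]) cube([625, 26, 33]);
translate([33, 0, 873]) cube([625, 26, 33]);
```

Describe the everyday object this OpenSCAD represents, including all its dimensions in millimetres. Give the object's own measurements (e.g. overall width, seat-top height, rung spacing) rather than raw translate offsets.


A rectangular picture frame lying in the x–z plane (depth along y). The opening is 625 mm wide (x) by 840 mm tall (z), surrounded by a border 33 mm wide on all four sides. The frame is 26 mm deep and is made of two full-height vertical stiles with two horizontal rails fitted between them.


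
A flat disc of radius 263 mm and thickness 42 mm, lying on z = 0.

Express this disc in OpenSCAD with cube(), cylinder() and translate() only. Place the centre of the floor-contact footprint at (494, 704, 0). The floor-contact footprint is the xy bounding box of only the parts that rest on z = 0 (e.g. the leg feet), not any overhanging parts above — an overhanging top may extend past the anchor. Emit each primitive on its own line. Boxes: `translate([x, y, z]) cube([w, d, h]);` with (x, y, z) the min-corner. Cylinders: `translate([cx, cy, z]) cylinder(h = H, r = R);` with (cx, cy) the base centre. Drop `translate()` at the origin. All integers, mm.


translate([494, 704, 0]) cylinder(h = 42, r = 263);


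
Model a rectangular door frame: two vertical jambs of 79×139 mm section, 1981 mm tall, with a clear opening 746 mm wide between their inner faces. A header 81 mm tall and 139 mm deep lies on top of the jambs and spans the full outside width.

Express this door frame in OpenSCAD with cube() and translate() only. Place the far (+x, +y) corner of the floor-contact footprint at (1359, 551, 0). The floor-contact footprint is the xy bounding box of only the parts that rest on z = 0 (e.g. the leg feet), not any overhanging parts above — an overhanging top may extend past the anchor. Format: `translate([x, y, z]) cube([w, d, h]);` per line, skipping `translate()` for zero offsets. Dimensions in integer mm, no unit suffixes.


translate([455, 412, 0]) cube([79, 139, 1981]);
translate([1280, 412, 0]) cube([79, 139, 1981]);
translate([455, 412, 1981]) cube([904, 139, 81]);


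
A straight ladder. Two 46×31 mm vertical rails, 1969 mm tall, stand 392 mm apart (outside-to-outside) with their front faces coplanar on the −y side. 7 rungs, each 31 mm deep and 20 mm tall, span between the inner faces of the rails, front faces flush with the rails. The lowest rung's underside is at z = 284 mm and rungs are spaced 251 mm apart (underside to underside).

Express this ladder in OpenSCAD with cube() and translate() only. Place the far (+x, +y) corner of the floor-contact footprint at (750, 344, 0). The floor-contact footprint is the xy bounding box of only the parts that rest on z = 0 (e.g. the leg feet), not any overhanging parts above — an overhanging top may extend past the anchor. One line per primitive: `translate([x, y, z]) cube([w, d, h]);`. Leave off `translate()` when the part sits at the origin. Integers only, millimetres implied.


// rung span = 392 - 2*46 = 300
// rung[k] z = 284 + k*251
translate([358, 313, 0]) cube([46, 31, 1969]);
translate([704, 313, 0]) cube([46, 31, 1969]);
translate([404, 313, 284]) cube([300, 31, 20]);
translate([404, 313, 535]) cube([300, 31, 20]);
translate([404, 313, 786]) cube([300, 31, 20]);
translate([404, 313, 1037]) cube([300, 31, 20]);
translate([404, 313, 1288]) cube([300, 31, 20]);
translate([404, 313, 1539]) cube([300, 31, 20]);
translate([404, 313, 1790]) cube([300, 31, 20]);


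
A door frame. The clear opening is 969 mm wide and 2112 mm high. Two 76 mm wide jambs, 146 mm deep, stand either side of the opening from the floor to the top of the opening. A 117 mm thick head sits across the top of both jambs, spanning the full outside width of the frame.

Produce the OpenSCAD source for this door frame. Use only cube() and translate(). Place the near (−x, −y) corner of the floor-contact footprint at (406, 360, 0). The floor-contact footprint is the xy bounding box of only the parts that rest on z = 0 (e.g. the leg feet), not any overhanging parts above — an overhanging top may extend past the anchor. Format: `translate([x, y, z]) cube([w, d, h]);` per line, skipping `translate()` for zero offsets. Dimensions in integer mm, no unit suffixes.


translate([406, 360, 0]) cube([76, 146, 2112]);
translate([1451, 360, 0]) cube([76, 146, 2112]);
translate([406, 360, 2112]) cube([1121, 146, 117]);


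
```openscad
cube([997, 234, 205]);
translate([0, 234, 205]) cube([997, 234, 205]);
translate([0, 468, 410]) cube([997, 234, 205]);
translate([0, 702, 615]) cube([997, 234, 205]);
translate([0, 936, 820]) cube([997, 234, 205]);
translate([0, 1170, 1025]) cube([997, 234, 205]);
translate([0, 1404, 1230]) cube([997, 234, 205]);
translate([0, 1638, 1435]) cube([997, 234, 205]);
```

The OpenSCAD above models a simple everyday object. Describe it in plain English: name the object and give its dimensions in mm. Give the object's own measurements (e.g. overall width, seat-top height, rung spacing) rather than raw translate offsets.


A straight staircase of 8 solid steps. Each step is 997 mm wide (x), 234 mm deep (y, the going) and 205 mm tall (the rise). The first step rests on the floor; each subsequent step sits one going further in +y and one rise higher in +z, directly behind and above the previous step with no overlap.


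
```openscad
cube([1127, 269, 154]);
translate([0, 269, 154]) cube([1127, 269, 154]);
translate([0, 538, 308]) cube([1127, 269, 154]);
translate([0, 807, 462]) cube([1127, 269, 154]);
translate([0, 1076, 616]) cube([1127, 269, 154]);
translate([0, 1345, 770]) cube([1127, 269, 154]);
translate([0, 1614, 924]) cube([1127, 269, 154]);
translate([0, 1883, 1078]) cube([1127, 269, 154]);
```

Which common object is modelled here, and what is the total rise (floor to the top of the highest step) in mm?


A staircase. The total rise is 1232 mm.

8 identical blocks, each offset up and back from the previous — a staircase. Each step is 154 mm tall and there are 8 of them, so the total rise is 8 × 154 = 1232 mm.


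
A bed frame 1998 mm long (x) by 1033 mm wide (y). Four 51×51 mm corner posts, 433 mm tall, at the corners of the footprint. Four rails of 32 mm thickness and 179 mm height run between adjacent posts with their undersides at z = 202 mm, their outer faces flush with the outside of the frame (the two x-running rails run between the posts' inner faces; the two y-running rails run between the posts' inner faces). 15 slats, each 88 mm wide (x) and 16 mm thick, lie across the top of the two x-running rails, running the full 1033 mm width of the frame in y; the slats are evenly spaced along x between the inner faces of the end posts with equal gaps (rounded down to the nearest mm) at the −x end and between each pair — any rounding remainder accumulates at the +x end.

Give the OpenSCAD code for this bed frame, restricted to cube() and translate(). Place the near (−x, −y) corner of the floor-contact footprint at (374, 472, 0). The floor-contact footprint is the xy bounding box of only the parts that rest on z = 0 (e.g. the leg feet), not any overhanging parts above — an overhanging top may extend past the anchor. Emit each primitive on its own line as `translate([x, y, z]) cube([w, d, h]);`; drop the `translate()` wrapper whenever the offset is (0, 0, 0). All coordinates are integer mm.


// slat z = rail_z + rail_h = 202 + 179 = 381
// slat gap = ⌊(1896 − 15·88) / 16⌋ = 36
translate([374, 472, 0]) cube([51, 51, 433]);
translate([374, 1454, 0]) cube([51, 51, 433]);
translate([2321, 472, 0]) cube([51, 51, 433]);
translate([2321, 1454, 0]) cube([51, 51, 433]);
translate([425, 472, 202]) cube([1896, 32, 179]);
translate([425, 1473, 202]) cube([1896, 32, 179]);
translate([374, 523, 202]) cube([32, 931, 179]);
translate([2340, 523, 202]) cube([32, 931, 179]);
translate([461, 472, 381]) cube([88, 1033, 16]);
translate([585, 472, 381]) cube([88, 1033, 16]);
translate([709, 472, 381]) cube([88, 1033, 16]);
translate([833, 472, 381]) cube([88, 1033, 16]);
translate([957, 472, 381]) cube([88, 1033, 16]);
translate([1081, 472, 381]) cube([88, 1033, 16]);
translate([1205, 472, 381]) cube([88, 1033, 16]);
translate([1329, 472, 381]) cube([88, 1033, 16]);
translate([1453, 472, 381]) cube([88, 1033, 16]);
translate([1577, 472, 381]) cube([88, 1033, 16]);
translate([1701, 472, 381]) cube([88, 1033, 16]);
translate([1825, 472, 381]) cube([88, 1033, 16]);
translate([1949, 472, 381]) cube([88, 1033, 16]);
translate([2073, 472, 381]) cube([88, 1033, 16]);
translate([2197, 472, 381]) cube([88, 1033, 16]);
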